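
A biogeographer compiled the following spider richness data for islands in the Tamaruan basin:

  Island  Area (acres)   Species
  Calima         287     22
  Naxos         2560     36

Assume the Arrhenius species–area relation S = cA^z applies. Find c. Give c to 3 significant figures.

z = ln(S₂/S₁) / ln(A₂/A₁) = ln(36/22) / ln(2560/287) = 0.4925 / 2.1883 = 0.2251
c = S₁ / A₁^z = 22 / 287^0.2251 = 22 / 3.574 = 6.156

6.16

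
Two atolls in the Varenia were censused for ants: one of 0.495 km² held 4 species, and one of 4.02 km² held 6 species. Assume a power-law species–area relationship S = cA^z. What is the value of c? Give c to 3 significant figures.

4.58

z = ln(S₂/S₁) / ln(A₂/A₁) = ln(6/4) / ln(4.02/0.495) = 0.4055 / 2.0945 = 0.1936
c = S₁ / A₁^z = 4 / 0.495^0.1936 = 4 / 0.8727 = 4.583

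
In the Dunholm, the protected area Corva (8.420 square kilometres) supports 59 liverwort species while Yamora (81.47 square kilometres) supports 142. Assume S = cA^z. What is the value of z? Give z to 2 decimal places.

0.39

Taking logs: ln S = ln c + z ln A, so z = (ln S₂ − ln S₁)/(ln A₂ − ln A₁).
z = ln(142/59) / ln(81.47/8.42) = ln(2.407) / ln(9.676) = 0.8783 / 2.2696 = 0.3870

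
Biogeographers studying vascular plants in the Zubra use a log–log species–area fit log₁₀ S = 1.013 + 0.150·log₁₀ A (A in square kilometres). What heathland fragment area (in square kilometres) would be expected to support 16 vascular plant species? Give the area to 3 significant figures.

16 = 10.3 × A^0.15  ⇒  A^0.15 = 16/10.3 = 1.553
ln A = ln(1.553) / 0.15 = 0.4401 / 0.15 = 2.9338
A = e^2.9338 ≈ 18.8 square kilometres

18.8 square kilometres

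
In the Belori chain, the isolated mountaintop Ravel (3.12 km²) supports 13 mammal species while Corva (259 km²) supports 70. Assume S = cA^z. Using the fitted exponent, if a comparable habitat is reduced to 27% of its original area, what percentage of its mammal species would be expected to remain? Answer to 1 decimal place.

z = ln(70/13) / ln(259/3.12) = 1.6835 / 4.4190 = 0.3810
S_new/S_old = (A_new/A_old)^z = 0.27^0.3810 = exp(0.3810 × -1.3093) = 0.6072

60.7%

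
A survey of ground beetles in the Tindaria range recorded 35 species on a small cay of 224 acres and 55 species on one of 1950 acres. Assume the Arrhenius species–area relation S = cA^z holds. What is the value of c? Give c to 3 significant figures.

11.3

z = ln(S₂/S₁) / ln(A₂/A₁) = ln(55/35) / ln(1950/224) = 0.4520 / 2.1639 = 0.2089
c = S₁ / A₁^z = 35 / 224^0.2089 = 35 / 3.097 = 11.3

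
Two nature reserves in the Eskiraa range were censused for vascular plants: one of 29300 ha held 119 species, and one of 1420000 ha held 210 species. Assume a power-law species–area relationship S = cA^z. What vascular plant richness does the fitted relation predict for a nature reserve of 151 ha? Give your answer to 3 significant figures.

55.0

z = ln(210/119) / ln(1420000/29300) = 0.5680 / 3.8808 = 0.1464
c = 119 / 29300^0.1464 = 119 / 4.506 = 26.41
S₃ = 26.41 × 151^0.1464 = 26.41 × 2.084 ≈ 55.04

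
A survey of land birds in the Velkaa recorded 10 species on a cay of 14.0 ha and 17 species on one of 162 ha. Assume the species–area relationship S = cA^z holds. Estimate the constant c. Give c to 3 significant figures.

5.64

z = ln(S₂/S₁) / ln(A₂/A₁) = ln(17/10) / ln(162/14) = 0.5306 / 2.4485 = 0.2167
c = S₁ / A₁^z = 10 / 14^0.2167 = 10 / 1.772 = 5.644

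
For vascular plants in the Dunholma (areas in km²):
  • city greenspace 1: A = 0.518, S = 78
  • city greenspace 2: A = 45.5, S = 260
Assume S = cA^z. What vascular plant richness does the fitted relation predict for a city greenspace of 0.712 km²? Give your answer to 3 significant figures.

85.0

z = ln(260/78) / ln(45.5/0.518) = 1.2040 / 4.4755 = 0.2690
c = 78 / 0.518^0.2690 = 78 / 0.8378 = 93.1
S₃ = 93.1 × 0.712^0.2690 = 93.1 × 0.9127 ≈ 84.97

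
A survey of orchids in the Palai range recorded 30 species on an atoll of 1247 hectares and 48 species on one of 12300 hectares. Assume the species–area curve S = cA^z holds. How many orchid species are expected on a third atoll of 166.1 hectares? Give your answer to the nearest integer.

20

z = ln(48/30) / ln(12300/1247) = 0.4700 / 2.2889 = 0.2053
c = 30 / 1247^0.2053 = 30 / 4.322 = 6.941
S₃ = 6.941 × 166.1^0.2053 = 6.941 × 2.857 ≈ 19.83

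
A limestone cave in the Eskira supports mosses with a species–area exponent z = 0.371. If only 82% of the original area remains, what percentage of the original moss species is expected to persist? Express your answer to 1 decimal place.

92.9%

S_new/S_old = (A_new/A_old)^z = 0.82^0.371
= exp(0.371 × ln 0.82) = exp(0.371 × -0.1985) = exp(-0.0736) ≈ 0.929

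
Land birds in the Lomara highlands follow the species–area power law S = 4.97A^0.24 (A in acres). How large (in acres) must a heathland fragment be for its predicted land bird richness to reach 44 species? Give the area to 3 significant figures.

44 = 4.97 × A^0.24  ⇒  A^0.24 = 44/4.97 = 8.853
ln A = ln(8.853) / 0.24 = 2.1808 / 0.24 = 9.0865
A = e^9.0865 ≈ 8836 acres

8840 acres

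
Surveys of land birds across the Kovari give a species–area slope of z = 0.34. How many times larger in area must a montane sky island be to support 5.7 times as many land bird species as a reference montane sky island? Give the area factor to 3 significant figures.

167

(A₂/A₁)^0.34 = 5.7, so A₂/A₁ = 5.7^(1/0.34) = 5.7^2.941
ln(A₂/A₁) = ln 5.7 / 0.34 = 1.7405 / 0.34 = 5.1190
A₂/A₁ = e^5.1190 ≈ 167.2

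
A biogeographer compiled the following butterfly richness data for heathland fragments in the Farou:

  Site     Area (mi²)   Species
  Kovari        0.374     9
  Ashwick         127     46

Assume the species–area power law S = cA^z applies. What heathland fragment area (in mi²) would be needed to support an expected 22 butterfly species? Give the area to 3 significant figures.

z = ln(46/9) / ln(127/0.374) = 1.6314 / 5.8277 = 0.2799
c = 9 / 0.374^0.2799 = 9 / 0.7593 = 11.85
A = (22/11.85)^(1/0.2799) ⇒ ln A = ln(1.856)/0.2799 = 2.2094
A = e^2.2094 ≈ 9.11 mi²

9.11 mi²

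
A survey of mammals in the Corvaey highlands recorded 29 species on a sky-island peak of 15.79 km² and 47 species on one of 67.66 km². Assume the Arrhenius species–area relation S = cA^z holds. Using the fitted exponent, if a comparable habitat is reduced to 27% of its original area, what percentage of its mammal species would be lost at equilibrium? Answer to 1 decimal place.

z = ln(47/29) / ln(67.66/15.79) = 0.4829 / 1.4551 = 0.3318
S_new/S_old = (A_new/A_old)^z = 0.27^0.3318 = exp(0.3318 × -1.3093) = 0.6476
Fraction lost = 1 − 0.6476 = 0.3524

35.2%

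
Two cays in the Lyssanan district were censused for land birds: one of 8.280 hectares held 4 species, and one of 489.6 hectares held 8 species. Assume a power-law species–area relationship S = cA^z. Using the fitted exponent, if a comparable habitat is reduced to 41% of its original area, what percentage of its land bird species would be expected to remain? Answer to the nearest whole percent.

z = ln(8/4) / ln(489.6/8.28) = 0.6931 / 4.0797 = 0.1699
S_new/S_old = (A_new/A_old)^z = 0.41^0.1699 = exp(0.1699 × -0.8916) = 0.8594

86%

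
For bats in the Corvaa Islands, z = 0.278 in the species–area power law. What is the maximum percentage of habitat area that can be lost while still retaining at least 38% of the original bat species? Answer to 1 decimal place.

96.9%

Need (A_new/A_old)^0.278 = 0.38, so A_new/A_old = 0.38^(1/0.278) = 0.38^3.597
ln(A_new/A_old) = ln 0.38 / 0.278 = -0.9676 / 0.278 = -3.4805
A_new/A_old = e^-3.4805 ≈ 0.03079
Fraction that can be lost = 1 − 0.03079 = 0.9692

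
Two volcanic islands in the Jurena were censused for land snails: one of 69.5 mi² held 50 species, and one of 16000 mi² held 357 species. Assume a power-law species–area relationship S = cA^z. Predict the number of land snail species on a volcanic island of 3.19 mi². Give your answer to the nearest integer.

z = ln(357/50) / ln(16000/69.5) = 1.9657 / 5.4390 = 0.3614
c = 50 / 69.5^0.3614 = 50 / 4.631 = 10.8
S₃ = 10.8 × 3.19^0.3614 = 10.8 × 1.521 ≈ 16.42

16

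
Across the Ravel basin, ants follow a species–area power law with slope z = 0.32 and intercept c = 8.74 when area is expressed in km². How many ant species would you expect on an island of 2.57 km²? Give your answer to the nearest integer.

12

S = 8.74 × 2.57^0.32
ln S = ln 8.74 + 0.32 × ln 2.57 = 2.1679 + 0.32 × 0.9439 = 2.4700
S = e^2.4700 ≈ 11.82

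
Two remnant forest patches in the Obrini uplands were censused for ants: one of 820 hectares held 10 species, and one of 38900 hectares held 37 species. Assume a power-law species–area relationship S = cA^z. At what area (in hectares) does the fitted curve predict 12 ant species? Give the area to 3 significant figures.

1400 hectares

z = ln(37/10) / ln(38900/820) = 1.3083 / 3.8594 = 0.3390
c = 10 / 820^0.3390 = 10 / 9.722 = 1.029
A = (12/1.029)^(1/0.3390) ⇒ ln A = ln(11.67)/0.3390 = 7.2471
A = e^7.2471 ≈ 1404 hectares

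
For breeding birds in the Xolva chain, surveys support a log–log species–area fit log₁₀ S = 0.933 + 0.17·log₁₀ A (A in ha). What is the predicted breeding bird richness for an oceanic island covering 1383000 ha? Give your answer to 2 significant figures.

95

S = 8.57 × 1383000^0.17 = 8.57 × 11.06 ≈ 94.83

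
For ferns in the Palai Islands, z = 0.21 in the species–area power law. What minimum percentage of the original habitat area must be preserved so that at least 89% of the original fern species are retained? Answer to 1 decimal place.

Need (A_new/A_old)^0.21 = 0.89, so A_new/A_old = 0.89^(1/0.21) = 0.89^4.762
ln(A_new/A_old) = ln 0.89 / 0.21 = -0.1165 / 0.21 = -0.5549
A_new/A_old = e^-0.5549 ≈ 0.5741

57.4%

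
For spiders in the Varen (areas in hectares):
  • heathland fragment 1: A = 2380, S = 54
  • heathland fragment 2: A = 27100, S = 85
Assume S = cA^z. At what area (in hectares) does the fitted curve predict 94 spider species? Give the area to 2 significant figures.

z = ln(85/54) / ln(27100/2380) = 0.4537 / 2.4324 = 0.1865
c = 54 / 2380^0.1865 = 54 / 4.263 = 12.67
A = (94/12.67)^(1/0.1865) ⇒ ln A = ln(7.421)/0.1865 = 10.7469
A = e^10.7469 ≈ 46486 hectares

46000 hectares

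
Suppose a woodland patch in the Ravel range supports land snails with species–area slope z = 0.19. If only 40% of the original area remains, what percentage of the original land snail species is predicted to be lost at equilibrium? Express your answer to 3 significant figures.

S_new/S_old = (A_new/A_old)^z = 0.4^0.19
= exp(0.19 × ln 0.4) = exp(0.19 × -0.9163) = exp(-0.1741) ≈ 0.8402
Fraction lost = 1 − 0.8402 = 0.1598

16.0%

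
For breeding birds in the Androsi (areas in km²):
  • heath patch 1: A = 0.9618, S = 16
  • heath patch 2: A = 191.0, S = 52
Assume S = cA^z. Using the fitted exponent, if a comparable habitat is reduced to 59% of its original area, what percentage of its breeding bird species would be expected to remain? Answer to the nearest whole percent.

89%

z = ln(52/16) / ln(191/0.9618) = 1.1787 / 5.2912 = 0.2228
S_new/S_old = (A_new/A_old)^z = 0.59^0.2228 = exp(0.2228 × -0.5276) = 0.8891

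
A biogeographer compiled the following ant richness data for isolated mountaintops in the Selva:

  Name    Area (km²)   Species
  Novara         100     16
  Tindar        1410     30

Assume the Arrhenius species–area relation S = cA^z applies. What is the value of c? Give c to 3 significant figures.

z = ln(S₂/S₁) / ln(A₂/A₁) = ln(30/16) / ln(1410/100) = 0.6286 / 2.6462 = 0.2376
c = S₁ / A₁^z = 16 / 100^0.2376 = 16 / 2.986 = 5.358

5.36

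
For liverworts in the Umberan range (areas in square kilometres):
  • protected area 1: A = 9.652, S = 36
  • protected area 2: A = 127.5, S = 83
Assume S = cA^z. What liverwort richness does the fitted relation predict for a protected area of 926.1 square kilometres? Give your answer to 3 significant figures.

158

z = ln(83/36) / ln(127.5/9.652) = 0.8353 / 2.5810 = 0.3236
c = 36 / 9.652^0.3236 = 36 / 2.083 = 17.28
S₃ = 17.28 × 926.1^0.3236 = 17.28 × 9.123 ≈ 157.7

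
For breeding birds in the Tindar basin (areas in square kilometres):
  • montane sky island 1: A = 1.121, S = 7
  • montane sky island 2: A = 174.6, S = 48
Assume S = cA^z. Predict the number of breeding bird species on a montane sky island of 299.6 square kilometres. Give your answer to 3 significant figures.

z = ln(48/7) / ln(174.6/1.121) = 1.9253 / 5.0483 = 0.3814
c = 7 / 1.121^0.3814 = 7 / 1.045 = 6.702
S₃ = 6.702 × 299.6^0.3814 = 6.702 × 8.8 ≈ 58.98

59.0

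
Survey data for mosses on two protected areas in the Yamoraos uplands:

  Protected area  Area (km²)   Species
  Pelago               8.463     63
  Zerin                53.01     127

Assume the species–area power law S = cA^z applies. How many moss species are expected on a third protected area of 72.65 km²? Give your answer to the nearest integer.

143

z = ln(127/63) / ln(53.01/8.463) = 0.7011 / 1.8348 = 0.3821
c = 63 / 8.463^0.3821 = 63 / 2.262 = 27.86
S₃ = 27.86 × 72.65^0.3821 = 27.86 × 5.142 ≈ 143.3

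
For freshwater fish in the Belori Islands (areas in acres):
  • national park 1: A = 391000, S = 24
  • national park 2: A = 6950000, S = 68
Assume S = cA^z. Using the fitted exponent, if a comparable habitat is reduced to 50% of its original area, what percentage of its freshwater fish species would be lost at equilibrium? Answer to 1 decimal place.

22.2%

z = ln(68/24) / ln(6950000/391000) = 1.0415 / 2.8778 = 0.3619
S_new/S_old = (A_new/A_old)^z = 0.5^0.3619 = exp(0.3619 × -0.6931) = 0.7781
Fraction lost = 1 − 0.7781 = 0.2219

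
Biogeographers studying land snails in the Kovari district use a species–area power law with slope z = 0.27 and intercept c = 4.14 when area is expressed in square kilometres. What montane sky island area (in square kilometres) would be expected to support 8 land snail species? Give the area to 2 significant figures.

11 square kilometres

8 = 4.14 × A^0.27  ⇒  A^0.27 = 8/4.14 = 1.932
ln A = ln(1.932) / 0.27 = 0.6587 / 0.27 = 2.4398
A = e^2.4398 ≈ 11.47 square kilometres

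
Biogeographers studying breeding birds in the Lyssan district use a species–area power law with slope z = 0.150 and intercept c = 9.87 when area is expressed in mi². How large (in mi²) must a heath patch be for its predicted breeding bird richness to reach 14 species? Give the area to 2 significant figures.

10 mi²

14 = 9.87 × A^0.15  ⇒  A^0.15 = 14/9.87 = 1.418
ln A = ln(1.418) / 0.15 = 0.3496 / 0.15 = 2.3304
A = e^2.3304 ≈ 10.28 mi²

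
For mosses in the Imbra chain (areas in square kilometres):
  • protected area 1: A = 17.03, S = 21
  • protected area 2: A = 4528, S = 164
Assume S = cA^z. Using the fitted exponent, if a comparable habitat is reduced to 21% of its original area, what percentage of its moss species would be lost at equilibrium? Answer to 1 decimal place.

43.7%

z = ln(164/21) / ln(4528/17.03) = 2.0553 / 5.5831 = 0.3681
S_new/S_old = (A_new/A_old)^z = 0.21^0.3681 = exp(0.3681 × -1.5606) = 0.563
Fraction lost = 1 − 0.563 = 0.437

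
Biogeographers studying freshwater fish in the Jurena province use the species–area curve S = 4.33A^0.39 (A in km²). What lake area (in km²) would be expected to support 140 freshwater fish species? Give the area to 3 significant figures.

140 = 4.33 × A^0.39  ⇒  A^0.39 = 140/4.33 = 32.33
ln A = ln(32.33) / 0.39 = 3.4761 / 0.39 = 8.9130
A = e^8.9130 ≈ 7428 km²

7430 km²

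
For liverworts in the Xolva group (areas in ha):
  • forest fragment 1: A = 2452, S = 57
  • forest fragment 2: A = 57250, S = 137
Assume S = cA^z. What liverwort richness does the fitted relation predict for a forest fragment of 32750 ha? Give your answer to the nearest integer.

117

z = ln(137/57) / ln(57250/2452) = 0.8769 / 3.1505 = 0.2783
c = 57 / 2452^0.2783 = 57 / 8.779 = 6.493
S₃ = 6.493 × 32750^0.2783 = 6.493 × 18.06 ≈ 117.3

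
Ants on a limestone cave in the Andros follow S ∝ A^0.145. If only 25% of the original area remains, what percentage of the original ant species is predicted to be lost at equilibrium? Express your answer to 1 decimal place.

18.2%

S_new/S_old = (A_new/A_old)^z = 0.25^0.145
= exp(0.145 × ln 0.25) = exp(0.145 × -1.3863) = exp(-0.2010) ≈ 0.8179
Fraction lost = 1 − 0.8179 = 0.1821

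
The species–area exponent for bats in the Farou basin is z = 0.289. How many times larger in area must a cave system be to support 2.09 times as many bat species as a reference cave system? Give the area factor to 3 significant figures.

(A₂/A₁)^0.289 = 2.09, so A₂/A₁ = 2.09^(1/0.289) = 2.09^3.46
ln(A₂/A₁) = ln 2.09 / 0.289 = 0.7372 / 0.289 = 2.5507
A₂/A₁ = e^2.5507 ≈ 12.82

12.8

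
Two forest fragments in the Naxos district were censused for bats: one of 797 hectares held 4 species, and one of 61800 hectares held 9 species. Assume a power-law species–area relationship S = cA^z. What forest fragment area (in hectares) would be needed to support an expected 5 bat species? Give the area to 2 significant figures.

2600 hectares

z = ln(9/4) / ln(61800/797) = 0.8109 / 4.3508 = 0.1864
c = 4 / 797^0.1864 = 4 / 3.474 = 1.152
A = (5/1.152)^(1/0.1864) ⇒ ln A = ln(4.342)/0.1864 = 7.8781
A = e^7.8781 ≈ 2639 hectares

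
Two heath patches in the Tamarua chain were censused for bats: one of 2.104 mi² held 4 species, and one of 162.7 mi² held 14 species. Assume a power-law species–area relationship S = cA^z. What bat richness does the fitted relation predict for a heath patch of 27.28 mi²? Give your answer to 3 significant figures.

z = ln(14/4) / ln(162.7/2.104) = 1.2528 / 4.3481 = 0.2881
c = 4 / 2.104^0.2881 = 4 / 1.239 = 3.228
S₃ = 3.228 × 27.28^0.2881 = 3.228 × 2.592 ≈ 8.369

8.37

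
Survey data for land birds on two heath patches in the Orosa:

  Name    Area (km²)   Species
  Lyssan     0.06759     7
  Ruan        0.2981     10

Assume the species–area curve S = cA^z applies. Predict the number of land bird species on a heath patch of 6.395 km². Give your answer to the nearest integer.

21

z = ln(10/7) / ln(0.2981/0.06759) = 0.3567 / 1.4840 = 0.2404
c = 7 / 0.06759^0.2404 = 7 / 0.5233 = 13.38
S₃ = 13.38 × 6.395^0.2404 = 13.38 × 1.562 ≈ 20.89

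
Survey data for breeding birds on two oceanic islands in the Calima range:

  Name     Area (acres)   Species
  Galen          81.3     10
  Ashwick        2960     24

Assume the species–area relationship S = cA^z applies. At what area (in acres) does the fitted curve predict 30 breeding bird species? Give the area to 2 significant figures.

z = ln(24/10) / ln(2960/81.3) = 0.8755 / 3.5948 = 0.2435
c = 10 / 81.3^0.2435 = 10 / 2.919 = 3.426
A = (30/3.426)^(1/0.2435) ⇒ ln A = ln(8.756)/0.2435 = 8.9092
A = e^8.9092 ≈ 7400 acres

7400 acres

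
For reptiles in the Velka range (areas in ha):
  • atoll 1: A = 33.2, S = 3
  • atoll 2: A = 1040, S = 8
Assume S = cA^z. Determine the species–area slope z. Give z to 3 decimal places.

0.285

Taking logs: ln S = ln c + z ln A, so z = (ln S₂ − ln S₁)/(ln A₂ − ln A₁).
z = ln(8/3) / ln(1040/33.2) = ln(2.667) / ln(31.33) = 0.9808 / 3.4444 = 0.2848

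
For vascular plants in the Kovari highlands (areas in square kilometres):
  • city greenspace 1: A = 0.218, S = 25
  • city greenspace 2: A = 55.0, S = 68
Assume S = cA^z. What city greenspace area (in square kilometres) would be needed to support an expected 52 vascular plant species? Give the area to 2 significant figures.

12 square kilometres

z = ln(68/25) / ln(55/0.218) = 1.0006 / 5.5306 = 0.1809
c = 25 / 0.218^0.1809 = 25 / 0.7591 = 32.93
A = (52/32.93)^(1/0.1809) ⇒ ln A = ln(1.579)/0.1809 = 2.5246
A = e^2.5246 ≈ 12.49 square kilometres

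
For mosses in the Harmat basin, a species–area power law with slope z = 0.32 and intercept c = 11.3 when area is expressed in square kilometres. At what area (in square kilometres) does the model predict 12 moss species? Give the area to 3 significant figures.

12 = 11.3 × A^0.32  ⇒  A^0.32 = 12/11.3 = 1.062
ln A = ln(1.062) / 0.32 = 0.0601 / 0.32 = 0.1878
A = e^0.1878 ≈ 1.207 square kilometres

1.21 square kilometres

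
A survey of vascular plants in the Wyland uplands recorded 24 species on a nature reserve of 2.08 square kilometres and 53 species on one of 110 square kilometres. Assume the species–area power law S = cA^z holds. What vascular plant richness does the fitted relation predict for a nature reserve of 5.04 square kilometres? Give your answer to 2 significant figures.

z = ln(53/24) / ln(110/2.08) = 0.7922 / 3.9681 = 0.1997
c = 24 / 2.08^0.1997 = 24 / 1.157 = 20.74
S₃ = 20.74 × 5.04^0.1997 = 20.74 × 1.381 ≈ 28.64

29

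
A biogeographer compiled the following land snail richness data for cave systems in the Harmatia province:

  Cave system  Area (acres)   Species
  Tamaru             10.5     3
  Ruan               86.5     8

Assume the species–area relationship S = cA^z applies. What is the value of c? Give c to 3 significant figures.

z = ln(S₂/S₁) / ln(A₂/A₁) = ln(8/3) / ln(86.5/10.5) = 0.9808 / 2.1088 = 0.4651
c = S₁ / A₁^z = 3 / 10.5^0.4651 = 3 / 2.985 = 1.005

1.00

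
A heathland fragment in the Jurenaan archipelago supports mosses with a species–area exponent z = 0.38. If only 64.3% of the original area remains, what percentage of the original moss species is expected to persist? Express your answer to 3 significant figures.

S_new/S_old = (A_new/A_old)^z = 0.643^0.38
= exp(0.38 × ln 0.643) = exp(0.38 × -0.4416) = exp(-0.1678) ≈ 0.8455

84.6%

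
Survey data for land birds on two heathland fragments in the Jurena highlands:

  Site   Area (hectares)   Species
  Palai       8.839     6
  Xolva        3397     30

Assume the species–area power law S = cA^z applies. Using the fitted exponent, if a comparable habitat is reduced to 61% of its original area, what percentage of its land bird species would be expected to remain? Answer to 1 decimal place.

z = ln(30/6) / ln(3397/8.839) = 1.6094 / 5.9515 = 0.2704
S_new/S_old = (A_new/A_old)^z = 0.61^0.2704 = exp(0.2704 × -0.4943) = 0.8749

87.5%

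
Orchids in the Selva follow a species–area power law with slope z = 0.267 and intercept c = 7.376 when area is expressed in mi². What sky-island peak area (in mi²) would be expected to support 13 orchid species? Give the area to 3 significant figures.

8.35 mi²

13 = 7.376 × A^0.267  ⇒  A^0.267 = 13/7.376 = 1.762
ln A = ln(1.762) / 0.267 = 0.5667 / 0.267 = 2.1225
A = e^2.1225 ≈ 8.352 mi²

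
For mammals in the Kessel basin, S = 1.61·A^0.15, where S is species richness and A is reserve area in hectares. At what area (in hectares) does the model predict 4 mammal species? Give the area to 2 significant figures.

430 hectares

4 = 1.61 × A^0.15  ⇒  A^0.15 = 4/1.61 = 2.484
ln A = ln(2.484) / 0.15 = 0.9101 / 0.15 = 6.0671
A = e^6.0671 ≈ 431.4 hectares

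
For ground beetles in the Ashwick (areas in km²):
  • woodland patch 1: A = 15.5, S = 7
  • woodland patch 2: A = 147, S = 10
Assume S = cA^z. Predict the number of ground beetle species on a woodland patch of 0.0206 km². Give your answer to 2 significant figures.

z = ln(10/7) / ln(147/15.5) = 0.3567 / 2.2496 = 0.1586
c = 7 / 15.5^0.1586 = 7 / 1.544 = 4.533
S₃ = 4.533 × 0.0206^0.1586 = 4.533 × 0.5403 ≈ 2.449

2.4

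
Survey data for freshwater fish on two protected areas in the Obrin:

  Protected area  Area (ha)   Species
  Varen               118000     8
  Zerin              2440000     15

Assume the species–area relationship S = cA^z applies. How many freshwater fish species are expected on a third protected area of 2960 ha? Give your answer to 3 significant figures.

3.72

z = ln(15/8) / ln(2440000/118000) = 0.6286 / 3.0291 = 0.2075
c = 8 / 118000^0.2075 = 8 / 11.29 = 0.7088
S₃ = 0.7088 × 2960^0.2075 = 0.7088 × 5.253 ≈ 3.723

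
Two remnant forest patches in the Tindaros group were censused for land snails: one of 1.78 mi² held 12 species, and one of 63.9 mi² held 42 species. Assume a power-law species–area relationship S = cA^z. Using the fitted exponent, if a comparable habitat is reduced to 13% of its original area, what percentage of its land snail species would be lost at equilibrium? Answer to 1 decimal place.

51.0%

z = ln(42/12) / ln(63.9/1.78) = 1.2528 / 3.5807 = 0.3499
S_new/S_old = (A_new/A_old)^z = 0.13^0.3499 = exp(0.3499 × -2.0402) = 0.4898
Fraction lost = 1 − 0.4898 = 0.5102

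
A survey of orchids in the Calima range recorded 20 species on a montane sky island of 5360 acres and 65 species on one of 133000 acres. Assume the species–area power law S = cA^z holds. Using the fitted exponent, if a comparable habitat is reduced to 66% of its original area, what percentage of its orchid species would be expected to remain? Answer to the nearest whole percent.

86%

z = ln(65/20) / ln(133000/5360) = 1.1787 / 3.2114 = 0.3670
S_new/S_old = (A_new/A_old)^z = 0.66^0.3670 = exp(0.3670 × -0.4155) = 0.8586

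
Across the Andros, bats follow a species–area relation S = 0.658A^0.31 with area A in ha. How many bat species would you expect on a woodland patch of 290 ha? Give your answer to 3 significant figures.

S = 0.658 × 290^0.31
ln S = ln 0.658 + 0.31 × ln 290 = -0.4186 + 0.31 × 5.6699 = 1.3391
S = e^1.3391 ≈ 3.816

3.82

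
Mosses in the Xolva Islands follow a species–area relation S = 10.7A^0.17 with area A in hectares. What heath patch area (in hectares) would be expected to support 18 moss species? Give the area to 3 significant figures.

18 = 10.7 × A^0.17  ⇒  A^0.17 = 18/10.7 = 1.682
ln A = ln(1.682) / 0.17 = 0.5201 / 0.17 = 3.0596
A = e^3.0596 ≈ 21.32 hectares

21.3 hectares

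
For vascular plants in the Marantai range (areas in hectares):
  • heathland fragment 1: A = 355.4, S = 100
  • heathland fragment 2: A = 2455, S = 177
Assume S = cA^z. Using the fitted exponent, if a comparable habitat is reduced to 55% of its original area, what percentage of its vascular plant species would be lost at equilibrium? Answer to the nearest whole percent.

z = ln(177/100) / ln(2455/355.4) = 0.5710 / 1.9326 = 0.2954
S_new/S_old = (A_new/A_old)^z = 0.55^0.2954 = exp(0.2954 × -0.5978) = 0.8381
Fraction lost = 1 − 0.8381 = 0.1619

16%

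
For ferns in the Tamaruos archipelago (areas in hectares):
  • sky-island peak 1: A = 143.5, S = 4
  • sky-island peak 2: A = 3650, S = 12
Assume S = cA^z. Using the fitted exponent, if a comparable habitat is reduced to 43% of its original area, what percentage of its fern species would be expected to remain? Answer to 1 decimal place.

75.1%

z = ln(12/4) / ln(3650/143.5) = 1.0986 / 3.2361 = 0.3395
S_new/S_old = (A_new/A_old)^z = 0.43^0.3395 = exp(0.3395 × -0.8440) = 0.7509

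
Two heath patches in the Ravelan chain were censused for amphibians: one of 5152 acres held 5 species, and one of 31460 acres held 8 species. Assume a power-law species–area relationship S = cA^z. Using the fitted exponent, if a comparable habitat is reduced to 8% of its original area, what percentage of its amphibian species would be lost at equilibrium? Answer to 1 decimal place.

z = ln(8/5) / ln(31460/5152) = 0.4700 / 1.8093 = 0.2598
S_new/S_old = (A_new/A_old)^z = 0.08^0.2598 = exp(0.2598 × -2.5257) = 0.5189
Fraction lost = 1 − 0.5189 = 0.4811

48.1%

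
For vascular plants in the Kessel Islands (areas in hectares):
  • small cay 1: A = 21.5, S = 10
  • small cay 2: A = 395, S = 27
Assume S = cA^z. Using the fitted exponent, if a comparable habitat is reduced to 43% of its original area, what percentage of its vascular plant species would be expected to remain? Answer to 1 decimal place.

z = ln(27/10) / ln(395/21.5) = 0.9933 / 2.9108 = 0.3412
S_new/S_old = (A_new/A_old)^z = 0.43^0.3412 = exp(0.3412 × -0.8440) = 0.7498

75.0%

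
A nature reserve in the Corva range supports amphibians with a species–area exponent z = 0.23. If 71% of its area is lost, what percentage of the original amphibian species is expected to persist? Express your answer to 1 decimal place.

75.2%

S_new/S_old = (A_new/A_old)^z = 0.29^0.23
= exp(0.23 × ln 0.29) = exp(0.23 × -1.2379) = exp(-0.2847) ≈ 0.7522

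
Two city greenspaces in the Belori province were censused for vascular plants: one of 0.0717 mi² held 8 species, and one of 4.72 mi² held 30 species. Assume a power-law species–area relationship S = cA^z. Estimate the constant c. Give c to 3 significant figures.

z = ln(S₂/S₁) / ln(A₂/A₁) = ln(30/8) / ln(4.72/0.0717) = 1.3218 / 4.1871 = 0.3157
c = S₁ / A₁^z = 8 / 0.0717^0.3157 = 8 / 0.4352 = 18.38

18.4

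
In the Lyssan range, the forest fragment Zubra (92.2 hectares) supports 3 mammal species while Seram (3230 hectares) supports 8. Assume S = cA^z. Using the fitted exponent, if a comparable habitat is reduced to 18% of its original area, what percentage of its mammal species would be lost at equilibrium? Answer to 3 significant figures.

37.7%

z = ln(8/3) / ln(3230/92.2) = 0.9808 / 3.5563 = 0.2758
S_new/S_old = (A_new/A_old)^z = 0.18^0.2758 = exp(0.2758 × -1.7148) = 0.6232
Fraction lost = 1 − 0.6232 = 0.3768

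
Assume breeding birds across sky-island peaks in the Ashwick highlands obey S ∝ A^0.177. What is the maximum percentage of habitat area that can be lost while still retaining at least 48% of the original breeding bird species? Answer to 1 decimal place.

Need (A_new/A_old)^0.177 = 0.48, so A_new/A_old = 0.48^(1/0.177) = 0.48^5.65
ln(A_new/A_old) = ln 0.48 / 0.177 = -0.7340 / 0.177 = -4.1467
A_new/A_old = e^-4.1467 ≈ 0.01582
Fraction that can be lost = 1 − 0.01582 = 0.9842

98.4%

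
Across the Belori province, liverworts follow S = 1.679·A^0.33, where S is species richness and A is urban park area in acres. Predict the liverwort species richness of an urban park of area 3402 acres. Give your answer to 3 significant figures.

S = 1.679 × 3402^0.33
ln S = ln 1.679 + 0.33 × ln 3402 = 0.5182 + 0.33 × 8.1321 = 3.2018
S = e^3.2018 ≈ 24.58

24.6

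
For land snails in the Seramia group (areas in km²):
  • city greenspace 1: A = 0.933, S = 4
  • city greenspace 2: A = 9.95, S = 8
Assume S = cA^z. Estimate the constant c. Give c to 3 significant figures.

4.08

z = ln(S₂/S₁) / ln(A₂/A₁) = ln(8/4) / ln(9.95/0.933) = 0.6931 / 2.3669 = 0.2928
c = S₁ / A₁^z = 4 / 0.933^0.2928 = 4 / 0.9799 = 4.082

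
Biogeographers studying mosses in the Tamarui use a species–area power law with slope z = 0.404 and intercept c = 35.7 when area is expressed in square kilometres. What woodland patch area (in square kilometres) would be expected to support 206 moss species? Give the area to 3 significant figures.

76.6 square kilometres

206 = 35.7 × A^0.404  ⇒  A^0.404 = 206/35.7 = 5.77
ln A = ln(5.77) / 0.404 = 1.7527 / 0.404 = 4.3384
A = e^4.3384 ≈ 76.59 square kilometres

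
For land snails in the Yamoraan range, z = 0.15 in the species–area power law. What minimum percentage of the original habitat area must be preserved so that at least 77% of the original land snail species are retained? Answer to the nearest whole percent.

18%

Need (A_new/A_old)^0.15 = 0.77, so A_new/A_old = 0.77^(1/0.15) = 0.77^6.667
ln(A_new/A_old) = ln 0.77 / 0.15 = -0.2614 / 0.15 = -1.7424
A_new/A_old = e^-1.7424 ≈ 0.1751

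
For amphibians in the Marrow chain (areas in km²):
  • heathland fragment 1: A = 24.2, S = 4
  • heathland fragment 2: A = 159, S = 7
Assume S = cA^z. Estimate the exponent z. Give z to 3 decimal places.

0.297

Taking logs: ln S = ln c + z ln A, so z = (ln S₂ − ln S₁)/(ln A₂ − ln A₁).
z = ln(7/4) / ln(159/24.2) = ln(1.75) / ln(6.57) = 0.5596 / 1.8826 = 0.2973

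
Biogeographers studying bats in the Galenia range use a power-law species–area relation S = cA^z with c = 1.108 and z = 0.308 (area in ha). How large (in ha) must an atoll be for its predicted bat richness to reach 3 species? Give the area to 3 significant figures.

3 = 1.108 × A^0.308  ⇒  A^0.308 = 3/1.108 = 2.708
ln A = ln(2.708) / 0.308 = 0.9961 / 0.308 = 3.2339
A = e^3.2339 ≈ 25.38 ha

25.4 ha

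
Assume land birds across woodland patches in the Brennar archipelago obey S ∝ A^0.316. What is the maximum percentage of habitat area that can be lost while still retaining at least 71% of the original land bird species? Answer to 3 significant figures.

66.2%

Need (A_new/A_old)^0.316 = 0.71, so A_new/A_old = 0.71^(1/0.316) = 0.71^3.165
ln(A_new/A_old) = ln 0.71 / 0.316 = -0.3425 / 0.316 = -1.0838
A_new/A_old = e^-1.0838 ≈ 0.3383
Fraction that can be lost = 1 − 0.3383 = 0.6617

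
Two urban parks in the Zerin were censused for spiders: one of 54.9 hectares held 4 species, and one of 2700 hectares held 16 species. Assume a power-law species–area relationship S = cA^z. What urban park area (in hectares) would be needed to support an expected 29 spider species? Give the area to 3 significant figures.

z = ln(16/4) / ln(2700/54.9) = 1.3863 / 3.8955 = 0.3559
c = 4 / 54.9^0.3559 = 4 / 4.16 = 0.9616
A = (29/0.9616)^(1/0.3559) ⇒ ln A = ln(30.16)/0.3559 = 9.5721
A = e^9.5721 ≈ 14359 hectares

14400 hectares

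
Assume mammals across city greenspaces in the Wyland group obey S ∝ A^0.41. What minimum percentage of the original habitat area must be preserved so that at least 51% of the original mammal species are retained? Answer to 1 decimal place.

Need (A_new/A_old)^0.41 = 0.51, so A_new/A_old = 0.51^(1/0.41) = 0.51^2.439
ln(A_new/A_old) = ln 0.51 / 0.41 = -0.6733 / 0.41 = -1.6423
A_new/A_old = e^-1.6423 ≈ 0.1935

19.4%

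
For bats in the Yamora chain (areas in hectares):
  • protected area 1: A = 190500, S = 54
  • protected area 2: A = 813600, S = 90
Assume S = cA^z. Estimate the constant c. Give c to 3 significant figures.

0.749

z = ln(S₂/S₁) / ln(A₂/A₁) = ln(90/54) / ln(813600/190500) = 0.5108 / 1.4518 = 0.3519
c = S₁ / A₁^z = 54 / 190500^0.3519 = 54 / 72.07 = 0.7493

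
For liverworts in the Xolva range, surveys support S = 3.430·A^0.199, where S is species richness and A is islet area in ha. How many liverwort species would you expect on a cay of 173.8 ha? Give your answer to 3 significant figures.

9.57

S = 3.43 × 173.8^0.199
ln S = ln 3.43 + 0.199 × ln 173.8 = 1.2326 + 0.199 × 5.1579 = 2.2590
S = e^2.2590 ≈ 9.573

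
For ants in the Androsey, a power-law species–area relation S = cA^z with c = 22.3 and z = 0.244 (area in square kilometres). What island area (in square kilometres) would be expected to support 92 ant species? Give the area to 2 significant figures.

92 = 22.3 × A^0.244  ⇒  A^0.244 = 92/22.3 = 4.126
ln A = ln(4.126) / 0.244 = 1.4172 / 0.244 = 5.8082
A = e^5.8082 ≈ 333 square kilometres

330 square kilometres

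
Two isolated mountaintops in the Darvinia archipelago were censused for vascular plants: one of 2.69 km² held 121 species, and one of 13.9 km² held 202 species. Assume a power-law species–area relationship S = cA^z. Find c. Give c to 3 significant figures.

z = ln(S₂/S₁) / ln(A₂/A₁) = ln(202/121) / ln(13.9/2.69) = 0.5125 / 1.6423 = 0.3120
c = S₁ / A₁^z = 121 / 2.69^0.3120 = 121 / 1.362 = 88.86

88.9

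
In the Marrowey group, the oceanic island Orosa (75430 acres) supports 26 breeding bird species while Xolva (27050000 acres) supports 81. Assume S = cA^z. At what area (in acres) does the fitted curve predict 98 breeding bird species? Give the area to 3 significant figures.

z = ln(81/26) / ln(27050000/75430) = 1.1364 / 5.8822 = 0.1932
c = 26 / 75430^0.1932 = 26 / 8.755 = 2.97
A = (98/2.97)^(1/0.1932) ⇒ ln A = ln(33)/0.1932 = 18.0994
A = e^18.0994 ≈ 72521978 acres

72500000 acres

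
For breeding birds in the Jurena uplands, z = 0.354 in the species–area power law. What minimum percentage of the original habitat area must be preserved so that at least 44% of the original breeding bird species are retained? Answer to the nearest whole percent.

Need (A_new/A_old)^0.354 = 0.44, so A_new/A_old = 0.44^(1/0.354) = 0.44^2.825
ln(A_new/A_old) = ln 0.44 / 0.354 = -0.8210 / 0.354 = -2.3192
A_new/A_old = e^-2.3192 ≈ 0.09836

10%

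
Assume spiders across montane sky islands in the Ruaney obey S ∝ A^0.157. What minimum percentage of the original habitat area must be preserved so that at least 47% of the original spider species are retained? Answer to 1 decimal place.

Need (A_new/A_old)^0.157 = 0.47, so A_new/A_old = 0.47^(1/0.157) = 0.47^6.369
ln(A_new/A_old) = ln 0.47 / 0.157 = -0.7550 / 0.157 = -4.8091
A_new/A_old = e^-4.8091 ≈ 0.008156

0.8%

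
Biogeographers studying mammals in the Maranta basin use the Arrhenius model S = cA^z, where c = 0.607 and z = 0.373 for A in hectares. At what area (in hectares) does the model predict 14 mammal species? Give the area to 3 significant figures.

14 = 0.607 × A^0.373  ⇒  A^0.373 = 14/0.607 = 23.06
ln A = ln(23.06) / 0.373 = 3.1383 / 0.373 = 8.4136
A = e^8.4136 ≈ 4508 hectares

4510 hectares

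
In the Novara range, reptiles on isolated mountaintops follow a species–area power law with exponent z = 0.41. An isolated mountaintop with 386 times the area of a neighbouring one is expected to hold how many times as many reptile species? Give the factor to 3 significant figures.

11.5

S₂/S₁ = (A₂/A₁)^z = 386^0.41
ln(S₂/S₁) = 0.41 × ln 386 = 0.41 × 5.9558 = 2.4419
S₂/S₁ = e^2.4419 ≈ 11.49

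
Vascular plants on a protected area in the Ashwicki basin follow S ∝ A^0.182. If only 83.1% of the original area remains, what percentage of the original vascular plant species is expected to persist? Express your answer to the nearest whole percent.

97%

S_new/S_old = (A_new/A_old)^z = 0.831^0.182
= exp(0.182 × ln 0.831) = exp(0.182 × -0.1851) = exp(-0.0337) ≈ 0.9669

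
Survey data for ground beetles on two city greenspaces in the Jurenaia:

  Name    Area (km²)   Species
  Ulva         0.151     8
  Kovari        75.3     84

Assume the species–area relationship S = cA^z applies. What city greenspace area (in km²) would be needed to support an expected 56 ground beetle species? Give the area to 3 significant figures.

z = ln(84/8) / ln(75.3/0.151) = 2.3514 / 6.2120 = 0.3785
c = 8 / 0.151^0.3785 = 8 / 0.4889 = 16.36
A = (56/16.36)^(1/0.3785) ⇒ ln A = ln(3.422)/0.3785 = 3.2503
A = e^3.2503 ≈ 25.8 km²

25.8 km²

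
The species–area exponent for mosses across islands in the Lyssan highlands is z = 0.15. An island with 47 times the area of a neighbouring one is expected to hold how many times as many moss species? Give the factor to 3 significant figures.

S₂/S₁ = (A₂/A₁)^z = 47^0.15
ln(S₂/S₁) = 0.15 × ln 47 = 0.15 × 3.8501 = 0.5775
S₂/S₁ = e^0.5775 ≈ 1.782

1.78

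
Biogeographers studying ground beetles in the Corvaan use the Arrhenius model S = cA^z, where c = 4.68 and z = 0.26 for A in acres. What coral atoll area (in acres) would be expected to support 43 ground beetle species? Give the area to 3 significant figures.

43 = 4.68 × A^0.26  ⇒  A^0.26 = 43/4.68 = 9.188
ln A = ln(9.188) / 0.26 = 2.2179 / 0.26 = 8.5304
A = e^8.5304 ≈ 5066 acres

5070 acres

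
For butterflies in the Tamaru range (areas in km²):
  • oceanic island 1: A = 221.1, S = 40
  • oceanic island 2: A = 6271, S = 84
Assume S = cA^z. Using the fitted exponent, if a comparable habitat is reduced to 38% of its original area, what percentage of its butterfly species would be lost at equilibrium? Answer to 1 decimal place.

19.3%

z = ln(84/40) / ln(6271/221.1) = 0.7419 / 3.3451 = 0.2218
S_new/S_old = (A_new/A_old)^z = 0.38^0.2218 = exp(0.2218 × -0.9676) = 0.8069
Fraction lost = 1 − 0.8069 = 0.1931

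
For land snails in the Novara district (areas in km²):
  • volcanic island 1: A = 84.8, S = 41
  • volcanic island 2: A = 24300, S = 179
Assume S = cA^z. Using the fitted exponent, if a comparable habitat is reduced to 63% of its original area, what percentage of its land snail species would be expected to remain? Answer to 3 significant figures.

88.7%

z = ln(179/41) / ln(24300/84.8) = 1.4738 / 5.6579 = 0.2605
S_new/S_old = (A_new/A_old)^z = 0.63^0.2605 = exp(0.2605 × -0.4620) = 0.8866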